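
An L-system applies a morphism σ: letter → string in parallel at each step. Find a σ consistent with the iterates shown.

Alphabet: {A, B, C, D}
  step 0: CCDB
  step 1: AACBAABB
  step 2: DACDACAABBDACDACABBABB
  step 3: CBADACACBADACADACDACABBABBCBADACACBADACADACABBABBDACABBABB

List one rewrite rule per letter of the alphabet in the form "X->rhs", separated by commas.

  step 2 ⇒ step 3: DACDACAABBDACDACABBABB ⇒ CBA·DAC·A·CBA·DAC·A·DAC·DAC·ABB·ABB·CBA·DAC·A·CBA·DAC·A·DAC·ABB·ABB·DAC·ABB·ABB
    A ↦ DAC
    B ↦ ABB
    C ↦ A
    D ↦ CBA

A->DAC, B->ABB, C->A, D->CBA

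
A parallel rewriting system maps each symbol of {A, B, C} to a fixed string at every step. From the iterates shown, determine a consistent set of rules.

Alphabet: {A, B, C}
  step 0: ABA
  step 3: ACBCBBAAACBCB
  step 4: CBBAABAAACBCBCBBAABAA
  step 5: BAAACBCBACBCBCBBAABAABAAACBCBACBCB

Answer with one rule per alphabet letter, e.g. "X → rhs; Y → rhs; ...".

A->CB, B->A, C->BA

  step 4 ⇒ step 5: CBBAABAAACBCBCBBAABAA ⇒ BA·A·A·CB·CB·A·CB·CB·CB·BA·A·BA·A·BA·A·A·CB·CB·A·CB·CB
    A ↦ CB
    B ↦ A
    C ↦ BA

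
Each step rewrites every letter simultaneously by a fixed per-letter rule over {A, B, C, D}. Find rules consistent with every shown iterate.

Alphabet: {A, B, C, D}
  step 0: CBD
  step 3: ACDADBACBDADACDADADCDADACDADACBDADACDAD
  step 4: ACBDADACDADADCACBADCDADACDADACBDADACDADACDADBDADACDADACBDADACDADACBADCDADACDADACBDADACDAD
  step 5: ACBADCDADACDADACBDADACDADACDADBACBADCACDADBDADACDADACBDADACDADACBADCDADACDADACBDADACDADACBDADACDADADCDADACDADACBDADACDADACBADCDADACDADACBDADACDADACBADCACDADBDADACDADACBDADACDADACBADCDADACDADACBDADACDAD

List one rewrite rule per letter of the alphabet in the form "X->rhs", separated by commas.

A->AC, B->ADC, C->B, D->DAD

  step 4 ⇒ step 5: ACBDADACDADADCACBADCDADACDADACBDADACDADACDADBDADACDADACBDADACDADACBADCDADACDADACBDADACDAD ⇒ AC·B·ADC·DAD·AC·DAD·AC·B·DAD·AC·DAD·AC·DAD·B·AC·B·ADC·AC·DAD·B·DAD·AC·DAD·AC·B·DAD·AC·DAD·AC·B·ADC·DAD·AC·DAD·AC·B·DAD·AC·DAD·AC·B·DAD·AC·DAD·ADC·DAD·AC·DAD·AC·B·DAD·AC·DAD·AC·B·ADC·DAD·AC·DAD·AC·B·DAD·AC·DAD·AC·B·ADC·AC·DAD·B·DAD·AC·DAD·AC·B·DAD·AC·DAD·AC·B·ADC·DAD·AC·DAD·AC·B·DAD·AC·DAD
    A ↦ AC
    B ↦ ADC
    C ↦ B
    D ↦ DAD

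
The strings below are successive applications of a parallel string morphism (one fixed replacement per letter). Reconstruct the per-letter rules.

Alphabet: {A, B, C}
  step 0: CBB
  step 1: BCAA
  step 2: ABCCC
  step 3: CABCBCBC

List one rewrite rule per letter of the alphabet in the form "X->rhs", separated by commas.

  step 2 ⇒ step 3: ABCCC ⇒ C·A·BC·BC·BC
    A ↦ C
    B ↦ A
    C ↦ BC

A->C, B->A, C->BC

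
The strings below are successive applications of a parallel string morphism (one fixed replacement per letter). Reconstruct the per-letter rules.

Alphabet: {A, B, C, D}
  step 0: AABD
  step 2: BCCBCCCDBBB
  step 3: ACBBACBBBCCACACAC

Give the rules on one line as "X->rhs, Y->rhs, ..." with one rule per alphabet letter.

A->CD, B->AC, C->B, D->CC

  step 2 ⇒ step 3: BCCBCCCDBBB ⇒ AC·B·B·AC·B·B·B·CC·AC·AC·AC
    B ↦ AC
    C ↦ B
    D ↦ CC
    A ↦ CD  (constrained at step 0)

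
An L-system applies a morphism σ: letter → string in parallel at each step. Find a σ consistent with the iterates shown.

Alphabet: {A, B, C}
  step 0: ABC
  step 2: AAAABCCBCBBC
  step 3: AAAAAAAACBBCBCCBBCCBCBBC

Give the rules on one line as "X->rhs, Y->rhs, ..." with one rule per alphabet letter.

  step 2 ⇒ step 3: AAAABCCBCBBC ⇒ AA·AA·AA·AA·CB·BC·BC·CB·BC·CB·CB·BC
    A ↦ AA
    B ↦ CB
    C ↦ BC

A->AA, B->CB, C->BC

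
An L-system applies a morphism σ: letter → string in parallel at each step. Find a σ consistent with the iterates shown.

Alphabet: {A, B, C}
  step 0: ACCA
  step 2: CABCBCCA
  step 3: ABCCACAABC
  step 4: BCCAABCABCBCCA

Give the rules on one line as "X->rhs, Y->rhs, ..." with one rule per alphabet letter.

  step 3 ⇒ step 4: ABCCACAABC ⇒ BC·C·A·A·BC·A·BC·BC·C·A
    A ↦ BC
    B ↦ C
    C ↦ A

A->BC, B->C, C->A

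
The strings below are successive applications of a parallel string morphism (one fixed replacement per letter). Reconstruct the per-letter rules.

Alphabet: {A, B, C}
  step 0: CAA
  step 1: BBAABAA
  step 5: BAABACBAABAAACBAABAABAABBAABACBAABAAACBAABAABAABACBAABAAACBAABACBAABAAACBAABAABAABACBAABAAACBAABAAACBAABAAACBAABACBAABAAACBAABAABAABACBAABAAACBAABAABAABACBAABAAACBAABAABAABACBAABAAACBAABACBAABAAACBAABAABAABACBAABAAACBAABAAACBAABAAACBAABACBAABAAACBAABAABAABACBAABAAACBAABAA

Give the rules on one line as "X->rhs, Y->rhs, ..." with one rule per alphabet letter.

A->BAA, B->AC, C->B

  step 0 ⇒ step 1: CAA ⇒ B·BAA·BAA
    A ↦ BAA
    C ↦ B
    B ↦ AC  (constrained at step 1)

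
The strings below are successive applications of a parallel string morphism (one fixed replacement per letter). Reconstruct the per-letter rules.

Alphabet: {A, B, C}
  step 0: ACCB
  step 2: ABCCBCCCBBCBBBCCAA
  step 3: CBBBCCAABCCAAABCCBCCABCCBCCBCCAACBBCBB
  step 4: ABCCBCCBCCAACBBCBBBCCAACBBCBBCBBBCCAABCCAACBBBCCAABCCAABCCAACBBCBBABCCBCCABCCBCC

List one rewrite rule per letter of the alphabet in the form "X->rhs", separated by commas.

  step 3 ⇒ step 4: CBBBCCAABCCAAABCCBCCABCCBCCBCCAACBBCBB ⇒ A·BCC·BCC·BCC·A·A·CBB·CBB·BCC·A·A·CBB·CBB·CBB·BCC·A·A·BCC·A·A·CBB·BCC·A·A·BCC·A·A·BCC·A·A·CBB·CBB·A·BCC·BCC·A·BCC·BCC
    A ↦ CBB
    B ↦ BCC
    C ↦ A

A->CBB, B->BCC, C->A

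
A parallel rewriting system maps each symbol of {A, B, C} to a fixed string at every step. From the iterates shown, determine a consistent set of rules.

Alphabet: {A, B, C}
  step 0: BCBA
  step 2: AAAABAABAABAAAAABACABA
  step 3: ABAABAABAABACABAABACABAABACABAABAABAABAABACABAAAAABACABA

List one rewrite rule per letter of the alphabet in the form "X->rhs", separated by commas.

  step 2 ⇒ step 3: AAAABAABAABAAAAABACABA ⇒ ABA·ABA·ABA·ABA·C·ABA·ABA·C·ABA·ABA·C·ABA·ABA·ABA·ABA·ABA·C·ABA·AAA·ABA·C·ABA
    A ↦ ABA
    B ↦ C
    C ↦ AAA

A->ABA, B->C, C->AAA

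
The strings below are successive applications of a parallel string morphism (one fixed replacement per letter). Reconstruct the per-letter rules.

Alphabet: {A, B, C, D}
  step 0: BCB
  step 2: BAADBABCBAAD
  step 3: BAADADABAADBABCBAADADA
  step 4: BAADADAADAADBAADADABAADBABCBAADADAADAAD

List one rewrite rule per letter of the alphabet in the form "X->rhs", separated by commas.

A->AD, B->BA, C->BC, D->A

  step 3 ⇒ step 4: BAADADABAADBABCBAADADA ⇒ BA·AD·AD·A·AD·A·AD·BA·AD·AD·A·BA·AD·BA·BC·BA·AD·AD·A·AD·A·AD
    A ↦ AD
    B ↦ BA
    C ↦ BC
    D ↦ A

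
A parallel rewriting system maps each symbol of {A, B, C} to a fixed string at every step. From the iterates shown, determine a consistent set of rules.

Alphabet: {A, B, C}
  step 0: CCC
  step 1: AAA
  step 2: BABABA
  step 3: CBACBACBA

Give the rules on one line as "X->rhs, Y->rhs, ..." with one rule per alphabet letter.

  step 2 ⇒ step 3: BABABA ⇒ C·BA·C·BA·C·BA
    A ↦ BA
    B ↦ C
  step 0 ⇒ step 1: CCC ⇒ A·A·A
    C ↦ A

A->BA, B->C, C->A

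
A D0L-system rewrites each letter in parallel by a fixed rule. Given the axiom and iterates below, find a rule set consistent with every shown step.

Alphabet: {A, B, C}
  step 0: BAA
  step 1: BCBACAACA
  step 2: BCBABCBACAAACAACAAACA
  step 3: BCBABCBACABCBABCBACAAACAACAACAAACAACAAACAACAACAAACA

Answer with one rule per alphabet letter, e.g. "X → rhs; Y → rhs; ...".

A->ACA, B->BCB, C->A

  step 2 ⇒ step 3: BCBABCBACAAACAACAAACA ⇒ BCB·A·BCB·ACA·BCB·A·BCB·ACA·A·ACA·ACA·ACA·A·ACA·ACA·A·ACA·ACA·ACA·A·ACA
    A ↦ ACA
    B ↦ BCB
    C ↦ A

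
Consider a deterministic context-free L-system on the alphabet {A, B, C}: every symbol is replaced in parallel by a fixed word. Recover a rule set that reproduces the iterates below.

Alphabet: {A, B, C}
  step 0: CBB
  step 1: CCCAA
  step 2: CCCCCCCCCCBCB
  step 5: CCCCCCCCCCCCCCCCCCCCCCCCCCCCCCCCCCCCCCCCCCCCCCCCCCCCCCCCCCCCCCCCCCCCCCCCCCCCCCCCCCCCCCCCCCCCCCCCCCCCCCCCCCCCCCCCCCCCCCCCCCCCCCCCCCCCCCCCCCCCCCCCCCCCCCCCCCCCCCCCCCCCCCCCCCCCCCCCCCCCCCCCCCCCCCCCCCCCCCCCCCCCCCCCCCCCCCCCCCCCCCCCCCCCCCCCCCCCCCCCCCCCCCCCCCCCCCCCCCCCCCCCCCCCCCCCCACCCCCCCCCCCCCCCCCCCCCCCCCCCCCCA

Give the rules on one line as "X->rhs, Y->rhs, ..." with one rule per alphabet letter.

  step 1 ⇒ step 2: CCCAA ⇒ CCC·CCC·CCC·CB·CB
    A ↦ CB
    C ↦ CCC
  step 0 ⇒ step 1: CBB ⇒ CCC·A·A
    B ↦ A

A->CB, B->A, C->CCC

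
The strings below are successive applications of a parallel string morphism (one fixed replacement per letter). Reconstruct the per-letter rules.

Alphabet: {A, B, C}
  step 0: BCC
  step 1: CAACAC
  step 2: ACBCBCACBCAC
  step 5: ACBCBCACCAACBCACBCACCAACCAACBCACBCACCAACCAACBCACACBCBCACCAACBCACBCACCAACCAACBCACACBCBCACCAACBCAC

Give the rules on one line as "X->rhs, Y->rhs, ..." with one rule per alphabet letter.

A->BC, B->CA, C->AC

  step 1 ⇒ step 2: CAACAC ⇒ AC·BC·BC·AC·BC·AC
    A ↦ BC
    C ↦ AC
  step 0 ⇒ step 1: BCC ⇒ CA·AC·AC
    B ↦ CA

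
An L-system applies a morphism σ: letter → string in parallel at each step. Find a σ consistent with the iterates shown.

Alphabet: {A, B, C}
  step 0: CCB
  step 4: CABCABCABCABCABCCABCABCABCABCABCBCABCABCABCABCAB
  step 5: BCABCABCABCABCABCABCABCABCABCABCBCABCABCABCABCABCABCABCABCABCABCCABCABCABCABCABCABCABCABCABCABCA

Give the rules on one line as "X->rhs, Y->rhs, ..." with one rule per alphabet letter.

  step 4 ⇒ step 5: CABCABCABCABCABCCABCABCABCABCABCBCABCABCABCABCAB ⇒ BC·AB·CA·BC·AB·CA·BC·AB·CA·BC·AB·CA·BC·AB·CA·BC·BC·AB·CA·BC·AB·CA·BC·AB·CA·BC·AB·CA·BC·AB·CA·BC·CA·BC·AB·CA·BC·AB·CA·BC·AB·CA·BC·AB·CA·BC·AB·CA
    A ↦ AB
    B ↦ CA
    C ↦ BC

A->AB, B->CA, C->BC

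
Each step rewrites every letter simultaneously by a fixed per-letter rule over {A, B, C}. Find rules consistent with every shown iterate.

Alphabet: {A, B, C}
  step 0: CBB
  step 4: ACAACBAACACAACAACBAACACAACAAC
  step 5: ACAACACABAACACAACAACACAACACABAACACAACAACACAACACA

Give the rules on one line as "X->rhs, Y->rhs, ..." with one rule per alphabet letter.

  step 4 ⇒ step 5: ACAACBAACACAACAACBAACACAACAAC ⇒ AC·A·AC·AC·A·BA·AC·AC·A·AC·A·AC·AC·A·AC·AC·A·BA·AC·AC·A·AC·A·AC·AC·A·AC·AC·A
    A ↦ AC
    B ↦ BA
    C ↦ A

A->AC, B->BA, C->A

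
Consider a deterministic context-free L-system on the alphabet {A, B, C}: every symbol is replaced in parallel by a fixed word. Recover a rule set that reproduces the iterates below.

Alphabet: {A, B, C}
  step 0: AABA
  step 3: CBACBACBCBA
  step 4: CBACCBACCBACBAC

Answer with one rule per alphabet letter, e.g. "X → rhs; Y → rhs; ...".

A->C, B->A, C->CB

  step 3 ⇒ step 4: CBACBACBCBA ⇒ CB·A·C·CB·A·C·CB·A·CB·A·C
    A ↦ C
    B ↦ A
    C ↦ CB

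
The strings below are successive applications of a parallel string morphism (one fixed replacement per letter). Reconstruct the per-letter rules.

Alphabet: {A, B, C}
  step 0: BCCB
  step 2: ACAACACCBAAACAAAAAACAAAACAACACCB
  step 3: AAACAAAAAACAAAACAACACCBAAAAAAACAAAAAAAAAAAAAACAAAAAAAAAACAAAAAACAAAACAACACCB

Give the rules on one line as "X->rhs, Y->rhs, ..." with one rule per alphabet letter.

  step 2 ⇒ step 3: ACAACACCBAAACAAAAAACAAAACAACACCB ⇒ AA·ACA·AA·AA·ACA·AA·ACA·ACA·CCB·AA·AA·AA·ACA·AA·AA·AA·AA·AA·AA·ACA·AA·AA·AA·AA·ACA·AA·AA·ACA·AA·ACA·ACA·CCB
    A ↦ AA
    B ↦ CCB
    C ↦ ACA

A->AA, B->CCB, C->ACA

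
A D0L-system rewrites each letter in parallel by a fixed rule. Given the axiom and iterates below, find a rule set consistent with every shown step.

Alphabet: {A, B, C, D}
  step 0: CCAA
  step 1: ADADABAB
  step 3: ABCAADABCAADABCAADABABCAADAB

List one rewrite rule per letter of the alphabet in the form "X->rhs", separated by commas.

  step 0 ⇒ step 1: CCAA ⇒ AD·AD·AB·AB
    A ↦ AB
    C ↦ AD
    B ↦ CA  (constrained at step 1)
    D ↦ C  (constrained at step 1)

A->AB, B->CA, C->AD, D->C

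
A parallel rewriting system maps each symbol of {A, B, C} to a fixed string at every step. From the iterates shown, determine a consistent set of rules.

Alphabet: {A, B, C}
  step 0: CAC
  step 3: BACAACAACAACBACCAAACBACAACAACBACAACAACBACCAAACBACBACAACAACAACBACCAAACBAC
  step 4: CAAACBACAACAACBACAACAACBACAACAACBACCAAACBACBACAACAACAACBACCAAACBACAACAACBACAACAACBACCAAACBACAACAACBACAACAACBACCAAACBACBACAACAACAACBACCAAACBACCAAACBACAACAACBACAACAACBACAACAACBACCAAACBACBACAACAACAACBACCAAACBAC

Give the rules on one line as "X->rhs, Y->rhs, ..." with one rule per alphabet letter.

A->AAC, B->CA, C->BAC

  step 3 ⇒ step 4: BACAACAACAACBACCAAACBACAACAACBACAACAACBACCAAACBACBACAACAACAACBACCAAACBAC ⇒ CA·AAC·BAC·AAC·AAC·BAC·AAC·AAC·BAC·AAC·AAC·BAC·CA·AAC·BAC·BAC·AAC·AAC·AAC·BAC·CA·AAC·BAC·AAC·AAC·BAC·AAC·AAC·BAC·CA·AAC·BAC·AAC·AAC·BAC·AAC·AAC·BAC·CA·AAC·BAC·BAC·AAC·AAC·AAC·BAC·CA·AAC·BAC·CA·AAC·BAC·AAC·AAC·BAC·AAC·AAC·BAC·AAC·AAC·BAC·CA·AAC·BAC·BAC·AAC·AAC·AAC·BAC·CA·AAC·BAC
    A ↦ AAC
    B ↦ CA
    C ↦ BAC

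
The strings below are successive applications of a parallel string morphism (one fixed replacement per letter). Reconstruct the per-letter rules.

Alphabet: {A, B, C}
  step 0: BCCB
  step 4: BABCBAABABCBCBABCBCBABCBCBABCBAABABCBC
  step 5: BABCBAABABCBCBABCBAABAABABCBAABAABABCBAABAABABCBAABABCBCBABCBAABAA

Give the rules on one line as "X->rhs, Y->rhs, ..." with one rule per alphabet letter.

A->BC, B->BA, C->A

  step 4 ⇒ step 5: BABCBAABABCBCBABCBCBABCBCBABCBAABABCBC ⇒ BA·BC·BA·A·BA·BC·BC·BA·BC·BA·A·BA·A·BA·BC·BA·A·BA·A·BA·BC·BA·A·BA·A·BA·BC·BA·A·BA·BC·BC·BA·BC·BA·A·BA·A
    A ↦ BC
    B ↦ BA
    C ↦ A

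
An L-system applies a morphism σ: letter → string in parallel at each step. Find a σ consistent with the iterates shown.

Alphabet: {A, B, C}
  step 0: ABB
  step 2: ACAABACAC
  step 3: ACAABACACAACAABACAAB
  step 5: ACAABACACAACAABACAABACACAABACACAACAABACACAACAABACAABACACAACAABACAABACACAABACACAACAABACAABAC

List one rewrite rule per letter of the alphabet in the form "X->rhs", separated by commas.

A->AC, B->A, C->AAB

  step 2 ⇒ step 3: ACAABACAC ⇒ AC·AAB·AC·AC·A·AC·AAB·AC·AAB
    A ↦ AC
    B ↦ A
    C ↦ AAB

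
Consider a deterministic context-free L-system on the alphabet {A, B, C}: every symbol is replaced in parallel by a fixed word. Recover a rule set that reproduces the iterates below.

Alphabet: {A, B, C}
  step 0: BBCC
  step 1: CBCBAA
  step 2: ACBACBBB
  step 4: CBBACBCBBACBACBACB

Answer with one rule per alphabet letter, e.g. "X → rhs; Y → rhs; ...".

  step 1 ⇒ step 2: CBCBAA ⇒ A·CB·A·CB·B·B
    A ↦ B
    B ↦ CB
    C ↦ A

A->B, B->CB, C->A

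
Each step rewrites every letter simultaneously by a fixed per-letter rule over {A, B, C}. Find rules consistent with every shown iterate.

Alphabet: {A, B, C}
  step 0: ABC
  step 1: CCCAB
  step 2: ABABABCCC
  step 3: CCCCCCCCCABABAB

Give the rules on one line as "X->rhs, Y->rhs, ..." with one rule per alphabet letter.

A->CC, B->C, C->AB

  step 2 ⇒ step 3: ABABABCCC ⇒ CC·C·CC·C·CC·C·AB·AB·AB
    A ↦ CC
    B ↦ C
    C ↦ AB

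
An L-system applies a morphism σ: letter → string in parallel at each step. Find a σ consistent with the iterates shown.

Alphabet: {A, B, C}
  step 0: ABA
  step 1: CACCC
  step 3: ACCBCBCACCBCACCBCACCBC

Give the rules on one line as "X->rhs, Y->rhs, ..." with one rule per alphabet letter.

  step 0 ⇒ step 1: ABA ⇒ C·ACC·C
    A ↦ C
    B ↦ ACC
    C ↦ BC  (constrained at step 1)

A->C, B->ACC, C->BC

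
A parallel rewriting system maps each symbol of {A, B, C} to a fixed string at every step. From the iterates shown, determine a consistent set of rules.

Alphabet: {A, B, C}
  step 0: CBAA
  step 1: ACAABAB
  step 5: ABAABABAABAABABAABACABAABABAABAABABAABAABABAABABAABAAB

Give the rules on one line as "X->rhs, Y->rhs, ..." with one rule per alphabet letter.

A->AB, B->A, C->AC

  step 0 ⇒ step 1: CBAA ⇒ AC·A·AB·AB
    A ↦ AB
    B ↦ A
    C ↦ AC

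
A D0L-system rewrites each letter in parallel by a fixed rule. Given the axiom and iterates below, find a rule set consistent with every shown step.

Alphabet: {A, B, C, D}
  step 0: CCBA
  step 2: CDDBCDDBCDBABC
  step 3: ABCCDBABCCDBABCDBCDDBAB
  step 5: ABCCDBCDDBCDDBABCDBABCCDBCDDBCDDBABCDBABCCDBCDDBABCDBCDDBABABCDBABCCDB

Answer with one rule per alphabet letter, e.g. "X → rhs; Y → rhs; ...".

A->CD, B->DB, C->AB, D->C

  step 2 ⇒ step 3: CDDBCDDBCDBABC ⇒ AB·C·C·DB·AB·C·C·DB·AB·C·DB·CD·DB·AB
    A ↦ CD
    B ↦ DB
    C ↦ AB
    D ↦ C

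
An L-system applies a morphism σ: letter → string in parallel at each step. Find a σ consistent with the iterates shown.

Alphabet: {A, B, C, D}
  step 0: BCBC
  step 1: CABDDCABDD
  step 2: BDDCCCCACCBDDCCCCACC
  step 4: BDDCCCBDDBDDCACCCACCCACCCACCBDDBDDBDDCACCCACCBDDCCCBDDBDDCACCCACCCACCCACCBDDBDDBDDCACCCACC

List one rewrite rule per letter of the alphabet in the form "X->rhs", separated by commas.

A->CCC, B->CA, C->BDD, D->C

  step 1 ⇒ step 2: CABDDCABDD ⇒ BDD·CCC·CA·C·C·BDD·CCC·CA·C·C
    A ↦ CCC
    B ↦ CA
    C ↦ BDD
    D ↦ C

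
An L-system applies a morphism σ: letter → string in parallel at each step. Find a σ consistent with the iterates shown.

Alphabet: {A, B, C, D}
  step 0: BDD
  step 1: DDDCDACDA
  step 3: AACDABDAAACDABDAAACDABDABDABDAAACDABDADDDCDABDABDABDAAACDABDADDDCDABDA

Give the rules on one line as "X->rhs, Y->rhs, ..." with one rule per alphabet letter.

  step 0 ⇒ step 1: BDD ⇒ DDD·CDA·CDA
    B ↦ DDD
    D ↦ CDA
    A ↦ BDA  (constrained at step 1)
    C ↦ AA  (constrained at step 1)

A->BDA, B->DDD, C->AA, D->CDA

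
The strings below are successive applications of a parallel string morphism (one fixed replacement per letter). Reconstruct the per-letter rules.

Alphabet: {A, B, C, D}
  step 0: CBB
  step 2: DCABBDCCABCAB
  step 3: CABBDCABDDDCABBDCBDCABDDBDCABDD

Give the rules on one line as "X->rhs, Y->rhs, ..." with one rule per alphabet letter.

  step 2 ⇒ step 3: DCABBDCCABCAB ⇒ CAB·BDC·ABD·D·D·CAB·BDC·BDC·ABD·D·BDC·ABD·D
    A ↦ ABD
    B ↦ D
    C ↦ BDC
    D ↦ CAB

A->ABD, B->D, C->BDC, D->CAB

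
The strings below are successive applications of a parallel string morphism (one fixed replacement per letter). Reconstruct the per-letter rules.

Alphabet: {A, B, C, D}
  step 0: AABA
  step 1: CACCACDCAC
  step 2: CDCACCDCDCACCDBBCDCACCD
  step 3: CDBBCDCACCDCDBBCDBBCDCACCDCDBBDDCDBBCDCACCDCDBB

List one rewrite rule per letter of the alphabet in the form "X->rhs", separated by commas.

A->CAC, B->D, C->CD, D->BB

  step 2 ⇒ step 3: CDCACCDCDCACCDBBCDCACCD ⇒ CD·BB·CD·CAC·CD·CD·BB·CD·BB·CD·CAC·CD·CD·BB·D·D·CD·BB·CD·CAC·CD·CD·BB
    A ↦ CAC
    B ↦ D
    C ↦ CD
    D ↦ BB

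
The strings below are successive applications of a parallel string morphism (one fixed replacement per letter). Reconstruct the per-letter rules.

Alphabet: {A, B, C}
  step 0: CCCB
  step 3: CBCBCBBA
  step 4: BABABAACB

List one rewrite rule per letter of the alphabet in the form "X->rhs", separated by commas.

  step 3 ⇒ step 4: CBCBCBBA ⇒ B·A·B·A·B·A·A·CB
    A ↦ CB
    B ↦ A
    C ↦ B

A->CB, B->A, C->B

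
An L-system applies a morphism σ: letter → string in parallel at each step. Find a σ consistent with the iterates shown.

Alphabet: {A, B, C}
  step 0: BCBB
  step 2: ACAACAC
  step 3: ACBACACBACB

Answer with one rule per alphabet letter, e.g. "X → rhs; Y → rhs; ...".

A->AC, B->A, C->B

  step 2 ⇒ step 3: ACAACAC ⇒ AC·B·AC·AC·B·AC·B
    A ↦ AC
    C ↦ B
    B ↦ A  (constrained at step 0)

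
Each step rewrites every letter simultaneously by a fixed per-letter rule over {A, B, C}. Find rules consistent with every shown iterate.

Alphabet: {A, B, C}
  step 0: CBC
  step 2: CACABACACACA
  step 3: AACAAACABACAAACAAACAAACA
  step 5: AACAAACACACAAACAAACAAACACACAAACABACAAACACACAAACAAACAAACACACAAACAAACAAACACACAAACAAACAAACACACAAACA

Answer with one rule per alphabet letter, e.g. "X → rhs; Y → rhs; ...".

  step 2 ⇒ step 3: CACABACACACA ⇒ AA·CA·AA·CA·BA·CA·AA·CA·AA·CA·AA·CA
    A ↦ CA
    B ↦ BA
    C ↦ AA

A->CA, B->BA, C->AA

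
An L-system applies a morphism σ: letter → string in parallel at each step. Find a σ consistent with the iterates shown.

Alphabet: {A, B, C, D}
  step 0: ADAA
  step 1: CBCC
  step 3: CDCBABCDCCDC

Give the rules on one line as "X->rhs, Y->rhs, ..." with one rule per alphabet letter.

  step 0 ⇒ step 1: ADAA ⇒ C·B·C·C
    A ↦ C
    D ↦ B
    B ↦ CD  (constrained at step 1)
    C ↦ BA  (constrained at step 1)

A->C, B->CD, C->BA, D->B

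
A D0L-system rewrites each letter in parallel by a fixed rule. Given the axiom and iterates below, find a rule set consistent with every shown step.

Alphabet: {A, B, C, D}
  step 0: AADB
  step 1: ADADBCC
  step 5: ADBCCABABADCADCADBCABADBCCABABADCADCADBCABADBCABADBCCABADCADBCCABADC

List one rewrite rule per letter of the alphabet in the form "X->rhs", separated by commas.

  step 0 ⇒ step 1: AADB ⇒ AD·AD·BC·C
    A ↦ AD
    B ↦ C
    D ↦ BC
    C ↦ AB  (constrained at step 1)

A->AD, B->C, C->AB, D->BC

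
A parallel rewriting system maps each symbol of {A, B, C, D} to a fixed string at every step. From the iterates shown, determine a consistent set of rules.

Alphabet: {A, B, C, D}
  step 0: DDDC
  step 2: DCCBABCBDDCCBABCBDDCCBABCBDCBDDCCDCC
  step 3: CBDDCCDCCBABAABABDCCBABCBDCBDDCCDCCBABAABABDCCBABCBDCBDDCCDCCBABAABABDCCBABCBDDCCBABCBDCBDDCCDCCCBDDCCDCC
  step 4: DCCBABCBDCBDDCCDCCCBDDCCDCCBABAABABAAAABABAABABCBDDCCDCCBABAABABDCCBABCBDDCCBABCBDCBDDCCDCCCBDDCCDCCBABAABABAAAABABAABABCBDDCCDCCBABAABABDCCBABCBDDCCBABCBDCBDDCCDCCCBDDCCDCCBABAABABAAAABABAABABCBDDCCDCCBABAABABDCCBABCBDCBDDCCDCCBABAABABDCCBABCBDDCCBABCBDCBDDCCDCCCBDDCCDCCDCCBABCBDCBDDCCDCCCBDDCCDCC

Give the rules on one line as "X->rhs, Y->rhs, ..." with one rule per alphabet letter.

A->AA, B->BAB, C->DCC, D->CBD

  step 3 ⇒ step 4: CBDDCCDCCBABAABABDCCBABCBDCBDDCCDCCBABAABABDCCBABCBDCBDDCCDCCBABAABABDCCBABCBDDCCBABCBDCBDDCCDCCCBDDCCDCC ⇒ DCC·BAB·CBD·CBD·DCC·DCC·CBD·DCC·DCC·BAB·AA·BAB·AA·AA·BAB·AA·BAB·CBD·DCC·DCC·BAB·AA·BAB·DCC·BAB·CBD·DCC·BAB·CBD·CBD·DCC·DCC·CBD·DCC·DCC·BAB·AA·BAB·AA·AA·BAB·AA·BAB·CBD·DCC·DCC·BAB·AA·BAB·DCC·BAB·CBD·DCC·BAB·CBD·CBD·DCC·DCC·CBD·DCC·DCC·BAB·AA·BAB·AA·AA·BAB·AA·BAB·CBD·DCC·DCC·BAB·AA·BAB·DCC·BAB·CBD·CBD·DCC·DCC·BAB·AA·BAB·DCC·BAB·CBD·DCC·BAB·CBD·CBD·DCC·DCC·CBD·DCC·DCC·DCC·BAB·CBD·CBD·DCC·DCC·CBD·DCC·DCC
    A ↦ AA
    B ↦ BAB
    C ↦ DCC
    D ↦ CBD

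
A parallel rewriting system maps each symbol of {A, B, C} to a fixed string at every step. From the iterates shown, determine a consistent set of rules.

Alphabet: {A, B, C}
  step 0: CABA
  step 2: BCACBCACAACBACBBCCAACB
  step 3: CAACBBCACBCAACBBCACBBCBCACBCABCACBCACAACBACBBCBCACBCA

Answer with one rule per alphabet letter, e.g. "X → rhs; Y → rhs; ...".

  step 2 ⇒ step 3: BCACBCACAACBACBBCCAACB ⇒ CA·ACB·BC·ACB·CA·ACB·BC·ACB·BC·BC·ACB·CA·BC·ACB·CA·CA·ACB·ACB·BC·BC·ACB·CA
    A ↦ BC
    B ↦ CA
    C ↦ ACB

A->BC, B->CA, C->ACB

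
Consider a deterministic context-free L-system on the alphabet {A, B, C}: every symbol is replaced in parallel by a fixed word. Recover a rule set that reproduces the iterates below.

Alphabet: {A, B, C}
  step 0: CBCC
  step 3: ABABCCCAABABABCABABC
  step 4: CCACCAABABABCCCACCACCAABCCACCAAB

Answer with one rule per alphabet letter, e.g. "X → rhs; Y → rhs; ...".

  step 3 ⇒ step 4: ABABCCCAABABABCABABC ⇒ C·CA·C·CA·AB·AB·AB·C·C·CA·C·CA·C·CA·AB·C·CA·C·CA·AB
    A ↦ C
    B ↦ CA
    C ↦ AB

A->C, B->CA, C->AB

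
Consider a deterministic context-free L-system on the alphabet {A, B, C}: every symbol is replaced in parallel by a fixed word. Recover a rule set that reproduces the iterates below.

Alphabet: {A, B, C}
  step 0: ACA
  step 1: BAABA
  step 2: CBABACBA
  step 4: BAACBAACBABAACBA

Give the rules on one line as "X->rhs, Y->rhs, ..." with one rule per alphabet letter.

  step 1 ⇒ step 2: BAABA ⇒ C·BA·BA·C·BA
    A ↦ BA
    B ↦ C
  step 0 ⇒ step 1: ACA ⇒ BA·A·BA
    C ↦ A

A->BA, B->C, C->A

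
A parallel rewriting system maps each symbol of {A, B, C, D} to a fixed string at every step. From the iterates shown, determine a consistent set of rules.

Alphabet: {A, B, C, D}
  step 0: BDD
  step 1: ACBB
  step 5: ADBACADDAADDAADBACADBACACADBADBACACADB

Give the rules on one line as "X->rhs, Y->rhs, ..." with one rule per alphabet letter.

A->AD, B->AC, C->DA, D->B

  step 0 ⇒ step 1: BDD ⇒ AC·B·B
    B ↦ AC
    D ↦ B
    A ↦ AD  (constrained at step 1)
    C ↦ DA  (constrained at step 1)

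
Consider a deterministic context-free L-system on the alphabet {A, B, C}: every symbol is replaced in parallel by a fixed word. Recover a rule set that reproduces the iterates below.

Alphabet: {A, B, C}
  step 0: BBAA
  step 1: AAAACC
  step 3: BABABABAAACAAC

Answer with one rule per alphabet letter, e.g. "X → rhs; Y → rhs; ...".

A->C, B->AA, C->BA

  step 0 ⇒ step 1: BBAA ⇒ AA·AA·C·C
    A ↦ C
    B ↦ AA
    C ↦ BA  (constrained at step 1)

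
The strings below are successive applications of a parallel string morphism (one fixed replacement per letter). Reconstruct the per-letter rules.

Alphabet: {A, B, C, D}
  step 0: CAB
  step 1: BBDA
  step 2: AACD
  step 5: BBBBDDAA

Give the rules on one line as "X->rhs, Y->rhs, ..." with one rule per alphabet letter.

  step 1 ⇒ step 2: BBDA ⇒ A·A·C·D
    A ↦ D
    B ↦ A
    D ↦ C
  step 0 ⇒ step 1: CAB ⇒ BB·D·A
    C ↦ BB

A->D, B->A, C->BB, D->C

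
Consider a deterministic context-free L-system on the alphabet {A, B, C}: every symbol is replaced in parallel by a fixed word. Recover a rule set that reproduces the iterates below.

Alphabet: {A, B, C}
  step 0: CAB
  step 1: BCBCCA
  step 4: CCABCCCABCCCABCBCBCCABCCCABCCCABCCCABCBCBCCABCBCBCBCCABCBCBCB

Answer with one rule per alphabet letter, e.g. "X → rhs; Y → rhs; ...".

  step 0 ⇒ step 1: CAB ⇒ BC·B·CCA
    A ↦ B
    B ↦ CCA
    C ↦ BC

A->B, B->CCA, C->BC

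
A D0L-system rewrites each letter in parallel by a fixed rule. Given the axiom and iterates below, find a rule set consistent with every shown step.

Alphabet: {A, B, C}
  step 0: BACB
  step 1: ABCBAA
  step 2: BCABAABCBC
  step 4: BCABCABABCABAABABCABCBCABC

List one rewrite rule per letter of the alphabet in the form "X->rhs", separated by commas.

  step 1 ⇒ step 2: ABCBAA ⇒ BC·A·BA·A·BC·BC
    A ↦ BC
    B ↦ A
    C ↦ BA

A->BC, B->A, C->BA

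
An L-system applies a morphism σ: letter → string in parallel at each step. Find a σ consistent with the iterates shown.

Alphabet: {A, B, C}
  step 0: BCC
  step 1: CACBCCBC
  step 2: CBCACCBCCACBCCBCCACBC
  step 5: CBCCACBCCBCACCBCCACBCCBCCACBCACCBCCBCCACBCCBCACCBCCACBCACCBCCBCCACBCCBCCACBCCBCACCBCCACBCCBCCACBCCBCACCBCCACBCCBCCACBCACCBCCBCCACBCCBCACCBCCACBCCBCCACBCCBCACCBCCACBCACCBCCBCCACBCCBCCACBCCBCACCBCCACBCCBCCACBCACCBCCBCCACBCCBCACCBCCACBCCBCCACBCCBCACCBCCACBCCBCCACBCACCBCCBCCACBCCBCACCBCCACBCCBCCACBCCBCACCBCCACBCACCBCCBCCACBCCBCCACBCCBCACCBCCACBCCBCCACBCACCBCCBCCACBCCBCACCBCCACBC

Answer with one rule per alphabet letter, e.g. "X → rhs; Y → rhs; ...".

A->AC, B->CA, C->CBC

  step 1 ⇒ step 2: CACBCCBC ⇒ CBC·AC·CBC·CA·CBC·CBC·CA·CBC
    A ↦ AC
    B ↦ CA
    C ↦ CBC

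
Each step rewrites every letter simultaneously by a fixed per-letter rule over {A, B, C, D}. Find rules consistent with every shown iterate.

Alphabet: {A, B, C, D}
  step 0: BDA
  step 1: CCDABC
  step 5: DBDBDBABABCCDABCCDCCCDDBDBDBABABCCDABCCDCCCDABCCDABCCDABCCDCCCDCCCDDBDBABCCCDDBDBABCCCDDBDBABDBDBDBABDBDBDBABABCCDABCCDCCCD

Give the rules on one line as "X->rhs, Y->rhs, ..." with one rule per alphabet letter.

A->C, B->CCD, C->DB, D->AB

  step 0 ⇒ step 1: BDA ⇒ CCD·AB·C
    A ↦ C
    B ↦ CCD
    D ↦ AB
    C ↦ DB  (constrained at step 1)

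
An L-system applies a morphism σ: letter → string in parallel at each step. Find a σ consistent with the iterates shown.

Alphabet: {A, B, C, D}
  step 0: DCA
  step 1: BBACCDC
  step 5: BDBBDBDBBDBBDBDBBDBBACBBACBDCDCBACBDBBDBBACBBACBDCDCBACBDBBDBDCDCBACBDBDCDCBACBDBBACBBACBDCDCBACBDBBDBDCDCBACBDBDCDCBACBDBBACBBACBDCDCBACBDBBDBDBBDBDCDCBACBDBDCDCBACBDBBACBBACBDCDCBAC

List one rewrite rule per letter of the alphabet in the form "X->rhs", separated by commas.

  step 0 ⇒ step 1: DCA ⇒ B·BAC·CDC
    A ↦ CDC
    C ↦ BAC
    D ↦ B
    B ↦ BD  (constrained at step 1)

A->CDC, B->BD, C->BAC, D->B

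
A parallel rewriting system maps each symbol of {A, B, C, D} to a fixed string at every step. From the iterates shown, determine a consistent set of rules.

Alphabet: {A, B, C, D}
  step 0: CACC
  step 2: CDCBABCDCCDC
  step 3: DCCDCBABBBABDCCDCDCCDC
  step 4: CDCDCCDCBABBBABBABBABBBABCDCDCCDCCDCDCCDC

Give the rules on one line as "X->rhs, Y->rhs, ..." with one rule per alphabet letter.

  step 3 ⇒ step 4: DCCDCBABBBABDCCDCDCCDC ⇒ C·DC·DC·C·DC·BAB·B·BAB·BAB·BAB·B·BAB·C·DC·DC·C·DC·C·DC·DC·C·DC
    A ↦ B
    B ↦ BAB
    C ↦ DC
    D ↦ C

A->B, B->BAB, C->DC, D->C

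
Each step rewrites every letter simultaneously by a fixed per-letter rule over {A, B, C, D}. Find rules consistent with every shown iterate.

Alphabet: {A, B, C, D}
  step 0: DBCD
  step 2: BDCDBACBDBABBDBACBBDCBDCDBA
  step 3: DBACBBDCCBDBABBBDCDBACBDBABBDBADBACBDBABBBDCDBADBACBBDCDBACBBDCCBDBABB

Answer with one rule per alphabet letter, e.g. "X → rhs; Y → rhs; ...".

A->BB, B->DBA, C->BDC, D->CB

  step 2 ⇒ step 3: BDCDBACBDBABBDBACBBDCBDCDBA ⇒ DBA·CB·BDC·CB·DBA·BB·BDC·DBA·CB·DBA·BB·DBA·DBA·CB·DBA·BB·BDC·DBA·DBA·CB·BDC·DBA·CB·BDC·CB·DBA·BB
    A ↦ BB
    B ↦ DBA
    C ↦ BDC
    D ↦ CB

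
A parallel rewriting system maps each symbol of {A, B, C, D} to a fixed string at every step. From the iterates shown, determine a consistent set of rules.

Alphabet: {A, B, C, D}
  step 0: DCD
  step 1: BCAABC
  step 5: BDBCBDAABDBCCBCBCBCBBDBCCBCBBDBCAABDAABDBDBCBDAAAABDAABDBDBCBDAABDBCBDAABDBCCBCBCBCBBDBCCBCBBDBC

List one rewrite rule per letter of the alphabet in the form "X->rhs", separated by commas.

  step 0 ⇒ step 1: DCD ⇒ BC·AA·BC
    C ↦ AA
    D ↦ BC
    A ↦ CB  (constrained at step 1)
    B ↦ BD  (constrained at step 1)

A->CB, B->BD, C->AA, D->BC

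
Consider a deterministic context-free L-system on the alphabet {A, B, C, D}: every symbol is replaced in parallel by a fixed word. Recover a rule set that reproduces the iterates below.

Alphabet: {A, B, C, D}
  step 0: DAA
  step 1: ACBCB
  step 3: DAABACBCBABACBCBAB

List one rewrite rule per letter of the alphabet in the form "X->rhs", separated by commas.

  step 0 ⇒ step 1: DAA ⇒ A·CB·CB
    A ↦ CB
    D ↦ A
    B ↦ AB  (constrained at step 1)
    C ↦ DA  (constrained at step 1)

A->CB, B->AB, C->DA, D->A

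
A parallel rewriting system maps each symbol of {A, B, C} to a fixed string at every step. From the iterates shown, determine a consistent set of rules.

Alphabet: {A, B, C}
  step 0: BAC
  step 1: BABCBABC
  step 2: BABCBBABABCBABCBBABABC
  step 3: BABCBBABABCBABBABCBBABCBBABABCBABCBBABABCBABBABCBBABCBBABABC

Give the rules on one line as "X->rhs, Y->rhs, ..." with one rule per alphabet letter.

  step 2 ⇒ step 3: BABCBBABABCBABCBBABABC ⇒ BAB·CB·BAB·ABC·BAB·BAB·CB·BAB·CB·BAB·ABC·BAB·CB·BAB·ABC·BAB·BAB·CB·BAB·CB·BAB·ABC
    A ↦ CB
    B ↦ BAB
    C ↦ ABC

A->CB, B->BAB, C->ABC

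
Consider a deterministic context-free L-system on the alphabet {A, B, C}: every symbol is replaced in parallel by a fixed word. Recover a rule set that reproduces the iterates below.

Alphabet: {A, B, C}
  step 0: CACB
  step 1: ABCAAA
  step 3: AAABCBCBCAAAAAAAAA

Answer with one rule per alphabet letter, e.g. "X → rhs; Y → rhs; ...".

A->BC, B->AA, C->A

  step 0 ⇒ step 1: CACB ⇒ A·BC·A·AA
    A ↦ BC
    B ↦ AA
    C ↦ A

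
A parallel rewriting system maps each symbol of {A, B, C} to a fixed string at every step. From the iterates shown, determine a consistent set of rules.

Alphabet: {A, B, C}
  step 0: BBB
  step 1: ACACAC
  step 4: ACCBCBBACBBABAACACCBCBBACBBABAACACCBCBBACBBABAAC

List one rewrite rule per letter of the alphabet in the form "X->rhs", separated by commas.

  step 0 ⇒ step 1: BBB ⇒ AC·AC·AC
    B ↦ AC
    A ↦ CB  (constrained at step 1)
    C ↦ BA  (constrained at step 1)

A->CB, B->AC, C->BA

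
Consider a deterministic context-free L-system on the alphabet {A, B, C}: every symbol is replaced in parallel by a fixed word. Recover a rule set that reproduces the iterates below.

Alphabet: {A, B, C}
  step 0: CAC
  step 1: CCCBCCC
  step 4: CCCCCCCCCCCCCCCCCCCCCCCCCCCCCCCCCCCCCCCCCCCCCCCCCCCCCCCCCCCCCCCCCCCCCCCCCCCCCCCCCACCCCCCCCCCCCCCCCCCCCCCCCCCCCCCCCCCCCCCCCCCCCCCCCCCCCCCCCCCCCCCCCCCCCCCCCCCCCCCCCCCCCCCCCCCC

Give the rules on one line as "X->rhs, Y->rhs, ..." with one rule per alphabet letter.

  step 0 ⇒ step 1: CAC ⇒ CCC·B·CCC
    A ↦ B
    C ↦ CCC
    B ↦ AC  (constrained at step 1)

A->B, B->AC, C->CCC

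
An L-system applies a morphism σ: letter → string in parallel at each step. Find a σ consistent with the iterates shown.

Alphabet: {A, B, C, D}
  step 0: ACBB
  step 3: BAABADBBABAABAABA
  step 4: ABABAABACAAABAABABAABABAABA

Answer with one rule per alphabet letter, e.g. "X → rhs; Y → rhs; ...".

  step 3 ⇒ step 4: BAABADBBABAABAABA ⇒ A·BA·BA·A·BA·CA·A·A·BA·A·BA·BA·A·BA·BA·A·BA
    A ↦ BA
    B ↦ A
    D ↦ CA
    C ↦ DB  (constrained at step 0)

A->BA, B->A, C->DB, D->CA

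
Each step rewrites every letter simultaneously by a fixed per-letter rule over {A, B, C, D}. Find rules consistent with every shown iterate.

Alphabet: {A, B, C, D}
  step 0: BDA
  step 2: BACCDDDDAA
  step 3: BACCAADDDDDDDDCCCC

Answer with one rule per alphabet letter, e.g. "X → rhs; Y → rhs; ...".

A->CC, B->BA, C->A, D->DD

  step 2 ⇒ step 3: BACCDDDDAA ⇒ BA·CC·A·A·DD·DD·DD·DD·CC·CC
    A ↦ CC
    B ↦ BA
    C ↦ A
    D ↦ DD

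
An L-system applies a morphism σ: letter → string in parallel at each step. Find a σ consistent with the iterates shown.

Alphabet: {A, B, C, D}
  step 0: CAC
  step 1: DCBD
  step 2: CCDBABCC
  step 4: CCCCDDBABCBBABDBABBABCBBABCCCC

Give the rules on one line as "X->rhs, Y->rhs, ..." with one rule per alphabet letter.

A->CB, B->BAB, C->D, D->CC

  step 1 ⇒ step 2: DCBD ⇒ CC·D·BAB·CC
    B ↦ BAB
    C ↦ D
    D ↦ CC
  step 0 ⇒ step 1: CAC ⇒ D·CB·D
    A ↦ CB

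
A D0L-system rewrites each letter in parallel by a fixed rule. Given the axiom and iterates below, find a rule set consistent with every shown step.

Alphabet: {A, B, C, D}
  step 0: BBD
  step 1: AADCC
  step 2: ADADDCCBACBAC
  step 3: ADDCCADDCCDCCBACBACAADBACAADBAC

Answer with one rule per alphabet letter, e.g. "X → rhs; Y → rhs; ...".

A->AD, B->A, C->BAC, D->DCC

  step 2 ⇒ step 3: ADADDCCBACBAC ⇒ AD·DCC·AD·DCC·DCC·BAC·BAC·A·AD·BAC·A·AD·BAC
    A ↦ AD
    B ↦ A
    C ↦ BAC
    D ↦ DCC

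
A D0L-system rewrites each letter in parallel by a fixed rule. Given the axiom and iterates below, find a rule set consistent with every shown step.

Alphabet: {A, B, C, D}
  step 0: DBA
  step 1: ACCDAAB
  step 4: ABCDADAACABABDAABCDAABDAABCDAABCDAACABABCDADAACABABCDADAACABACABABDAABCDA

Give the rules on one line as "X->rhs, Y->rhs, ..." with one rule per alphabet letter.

A->AB, B->CDA, C->DA, D->AC

  step 0 ⇒ step 1: DBA ⇒ AC·CDA·AB
    A ↦ AB
    B ↦ CDA
    D ↦ AC
    C ↦ DA  (constrained at step 1)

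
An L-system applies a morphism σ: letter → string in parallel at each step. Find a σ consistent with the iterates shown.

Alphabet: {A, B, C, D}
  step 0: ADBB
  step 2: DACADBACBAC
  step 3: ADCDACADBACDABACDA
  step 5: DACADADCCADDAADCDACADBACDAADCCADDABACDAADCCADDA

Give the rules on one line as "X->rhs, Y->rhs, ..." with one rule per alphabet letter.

A->C, B->BA, C->DA, D->AD

  step 2 ⇒ step 3: DACADBACBAC ⇒ AD·C·DA·C·AD·BA·C·DA·BA·C·DA
    A ↦ C
    B ↦ BA
    C ↦ DA
    D ↦ AD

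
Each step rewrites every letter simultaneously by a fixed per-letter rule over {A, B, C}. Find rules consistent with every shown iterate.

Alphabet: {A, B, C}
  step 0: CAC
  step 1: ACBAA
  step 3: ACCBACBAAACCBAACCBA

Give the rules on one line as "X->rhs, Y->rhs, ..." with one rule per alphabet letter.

  step 0 ⇒ step 1: CAC ⇒ A·CBA·A
    A ↦ CBA
    C ↦ A
    B ↦ C  (constrained at step 1)

A->CBA, B->C, C->A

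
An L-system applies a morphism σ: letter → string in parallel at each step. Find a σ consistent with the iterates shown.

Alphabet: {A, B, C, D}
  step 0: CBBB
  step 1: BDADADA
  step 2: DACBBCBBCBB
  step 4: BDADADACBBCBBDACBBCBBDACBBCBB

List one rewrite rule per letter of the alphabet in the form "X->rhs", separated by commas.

A->B, B->DA, C->B, D->CB

  step 1 ⇒ step 2: BDADADA ⇒ DA·CB·B·CB·B·CB·B
    A ↦ B
    B ↦ DA
    D ↦ CB
  step 0 ⇒ step 1: CBBB ⇒ B·DA·DA·DA
    C ↦ B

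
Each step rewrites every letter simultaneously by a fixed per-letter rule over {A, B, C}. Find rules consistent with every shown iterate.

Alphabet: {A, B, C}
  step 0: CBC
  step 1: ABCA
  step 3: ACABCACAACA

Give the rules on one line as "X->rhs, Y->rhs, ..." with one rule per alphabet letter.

A->CA, B->BC, C->A

  step 0 ⇒ step 1: CBC ⇒ A·BC·A
    B ↦ BC
    C ↦ A
    A ↦ CA  (constrained at step 1)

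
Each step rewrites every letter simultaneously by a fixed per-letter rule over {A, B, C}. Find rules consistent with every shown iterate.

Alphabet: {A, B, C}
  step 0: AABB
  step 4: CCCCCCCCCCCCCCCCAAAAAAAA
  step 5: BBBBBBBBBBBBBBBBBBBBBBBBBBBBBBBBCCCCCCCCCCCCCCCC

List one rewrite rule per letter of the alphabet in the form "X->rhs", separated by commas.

  step 4 ⇒ step 5: CCCCCCCCCCCCCCCCAAAAAAAA ⇒ BB·BB·BB·BB·BB·BB·BB·BB·BB·BB·BB·BB·BB·BB·BB·BB·CC·CC·CC·CC·CC·CC·CC·CC
    A ↦ CC
    C ↦ BB
    B ↦ A  (constrained at step 0)

A->CC, B->A, C->BB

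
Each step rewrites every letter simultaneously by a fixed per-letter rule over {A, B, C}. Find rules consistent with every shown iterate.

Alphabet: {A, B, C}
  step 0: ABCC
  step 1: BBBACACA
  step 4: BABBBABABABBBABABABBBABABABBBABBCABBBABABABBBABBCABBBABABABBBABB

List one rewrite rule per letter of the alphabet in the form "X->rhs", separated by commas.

A->BB, B->BA, C->CA

  step 0 ⇒ step 1: ABCC ⇒ BB·BA·CA·CA
    A ↦ BB
    B ↦ BA
    C ↦ CA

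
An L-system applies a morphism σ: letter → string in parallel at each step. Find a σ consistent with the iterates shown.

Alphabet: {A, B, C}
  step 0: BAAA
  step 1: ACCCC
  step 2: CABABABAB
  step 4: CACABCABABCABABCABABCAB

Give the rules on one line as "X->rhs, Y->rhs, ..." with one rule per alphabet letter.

  step 1 ⇒ step 2: ACCCC ⇒ C·AB·AB·AB·AB
    A ↦ C
    C ↦ AB
  step 0 ⇒ step 1: BAAA ⇒ AC·C·C·C
    B ↦ AC

A->C, B->AC, C->AB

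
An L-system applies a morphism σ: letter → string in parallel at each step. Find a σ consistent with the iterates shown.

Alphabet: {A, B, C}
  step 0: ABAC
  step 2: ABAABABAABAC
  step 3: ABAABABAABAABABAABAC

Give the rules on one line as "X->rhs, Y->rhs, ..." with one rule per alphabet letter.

  step 2 ⇒ step 3: ABAABABAABAC ⇒ AB·A·AB·AB·A·AB·A·AB·AB·A·AB·AC
    A ↦ AB
    B ↦ A
    C ↦ AC

A->AB, B->A, C->AC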